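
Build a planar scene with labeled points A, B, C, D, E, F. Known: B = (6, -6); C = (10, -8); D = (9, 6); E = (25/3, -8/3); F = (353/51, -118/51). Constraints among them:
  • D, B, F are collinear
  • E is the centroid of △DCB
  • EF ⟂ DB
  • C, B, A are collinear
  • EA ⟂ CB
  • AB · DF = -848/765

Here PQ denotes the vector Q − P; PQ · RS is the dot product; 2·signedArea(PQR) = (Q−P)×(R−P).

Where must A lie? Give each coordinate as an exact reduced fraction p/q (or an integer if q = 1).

A = (98/15, -94/15)

1. A_x = 98/15  [C, B, A are collinear ∩ EA ⟂ CB]
2. A_y = -94/15  [C, B, A are collinear ∩ EA ⟂ CB]
   → A = (98/15, -94/15)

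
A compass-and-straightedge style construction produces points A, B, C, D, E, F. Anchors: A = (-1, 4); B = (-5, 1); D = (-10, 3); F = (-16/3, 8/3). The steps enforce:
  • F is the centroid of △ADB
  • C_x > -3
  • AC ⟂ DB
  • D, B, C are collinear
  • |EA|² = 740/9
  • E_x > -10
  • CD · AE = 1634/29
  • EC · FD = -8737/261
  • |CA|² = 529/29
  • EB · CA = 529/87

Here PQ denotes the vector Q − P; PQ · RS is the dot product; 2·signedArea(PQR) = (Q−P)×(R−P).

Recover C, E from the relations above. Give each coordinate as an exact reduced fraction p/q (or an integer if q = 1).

C = (-75/29, 1/29)
E = (-29/3, 4/3)

1. C_x = -75/29  [D, B, C are collinear ∩ AC ⟂ DB]
2. C_y = 1/29  [D, B, C are collinear ∩ AC ⟂ DB]
   → C = (-75/29, 1/29)
3. E_x = -29/3  [EC · FD = -8737/261 ∩ EB · CA = 529/87]
4. E_y = 4/3  [EC · FD = -8737/261 ∩ EB · CA = 529/87]
   → E = (-29/3, 4/3)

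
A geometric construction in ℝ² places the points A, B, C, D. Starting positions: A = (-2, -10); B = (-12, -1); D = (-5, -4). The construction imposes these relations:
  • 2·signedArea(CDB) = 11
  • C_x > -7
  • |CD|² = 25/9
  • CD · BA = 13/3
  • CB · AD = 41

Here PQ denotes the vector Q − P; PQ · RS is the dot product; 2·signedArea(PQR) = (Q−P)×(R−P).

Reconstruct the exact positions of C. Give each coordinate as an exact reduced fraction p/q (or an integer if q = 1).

1. C_x = -19/3  [CB · AD = 41 ∩ 2·signedArea(CDB) = 11]
2. C_y = -5  [CB · AD = 41 ∩ 2·signedArea(CDB) = 11]
   → C = (-19/3, -5)

C = (-19/3, -5)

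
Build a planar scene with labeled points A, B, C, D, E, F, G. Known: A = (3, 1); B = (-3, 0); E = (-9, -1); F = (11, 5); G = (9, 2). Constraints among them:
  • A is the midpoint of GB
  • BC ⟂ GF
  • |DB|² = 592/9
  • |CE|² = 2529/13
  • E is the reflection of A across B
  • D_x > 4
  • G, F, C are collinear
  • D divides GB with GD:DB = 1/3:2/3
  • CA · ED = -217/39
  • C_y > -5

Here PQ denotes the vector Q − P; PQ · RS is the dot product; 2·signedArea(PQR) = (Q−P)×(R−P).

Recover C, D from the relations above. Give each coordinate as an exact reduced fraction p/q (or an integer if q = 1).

C = (57/13, -64/13)
D = (5, 4/3)

1. C_x = 57/13  [G, F, C are collinear ∩ BC ⟂ GF]
2. C_y = -64/13  [G, F, C are collinear ∩ BC ⟂ GF]
   → C = (57/13, -64/13)
3. D_x = 5  [D divides GB with GD:DB = 1/3:2/3]
4. D_y = 4/3  [D divides GB with GD:DB = 1/3:2/3]
   → D = (5, 4/3)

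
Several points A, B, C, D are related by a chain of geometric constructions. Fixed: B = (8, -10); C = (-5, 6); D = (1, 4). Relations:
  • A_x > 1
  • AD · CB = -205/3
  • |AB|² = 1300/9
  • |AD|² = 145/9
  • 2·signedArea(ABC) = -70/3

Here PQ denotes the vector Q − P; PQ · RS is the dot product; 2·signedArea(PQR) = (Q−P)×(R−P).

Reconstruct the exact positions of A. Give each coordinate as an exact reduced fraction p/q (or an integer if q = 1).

A = (4/3, 0)

1. A_x = 4/3  [2·signedArea(ABC) = -70/3 ∩ AD · CB = -205/3]
2. A_y = 0  [2·signedArea(ABC) = -70/3 ∩ AD · CB = -205/3]
   → A = (4/3, 0)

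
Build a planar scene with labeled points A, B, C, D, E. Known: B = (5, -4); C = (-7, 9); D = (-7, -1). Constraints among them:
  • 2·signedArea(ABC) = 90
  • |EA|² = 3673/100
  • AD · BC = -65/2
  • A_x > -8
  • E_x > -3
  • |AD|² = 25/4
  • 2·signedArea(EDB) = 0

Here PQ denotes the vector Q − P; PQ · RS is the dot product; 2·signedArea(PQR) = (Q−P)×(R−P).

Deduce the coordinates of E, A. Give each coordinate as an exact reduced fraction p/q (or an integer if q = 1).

1. A_x = -7  [AD · BC = -65/2 ∩ 2·signedArea(ABC) = 90]
2. A_y = 3/2  [AD · BC = -65/2 ∩ 2·signedArea(ABC) = 90]
   → A = (-7, 3/2)
3. E_x = -11/5  [line 3·x + 12·y + 33 = 0 ∩ |EA|² = 3673/100]
4. E_y = -11/5  [line 3·x + 12·y + 33 = 0 ∩ |EA|² = 3673/100]
   → E = (-11/5, -11/5)

A = (-7, 3/2)
E = (-11/5, -11/5)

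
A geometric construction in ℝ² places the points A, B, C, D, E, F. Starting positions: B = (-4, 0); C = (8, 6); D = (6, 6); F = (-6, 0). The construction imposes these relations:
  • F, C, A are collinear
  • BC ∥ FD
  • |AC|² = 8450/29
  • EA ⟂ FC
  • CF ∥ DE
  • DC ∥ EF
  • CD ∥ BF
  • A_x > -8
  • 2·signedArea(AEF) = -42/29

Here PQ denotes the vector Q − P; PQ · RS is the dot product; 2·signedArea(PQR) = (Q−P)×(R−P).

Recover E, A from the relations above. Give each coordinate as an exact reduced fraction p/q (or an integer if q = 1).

1. E_x = -8  [DC ∥ EF ∩ CF ∥ DE]
2. E_y = 0  [DC ∥ EF ∩ CF ∥ DE]
   → E = (-8, 0)
3. A_x = -223/29  [F, C, A are collinear ∩ EA ⟂ FC]
4. A_y = -21/29  [F, C, A are collinear ∩ EA ⟂ FC]
   → A = (-223/29, -21/29)

A = (-223/29, -21/29)
E = (-8, 0)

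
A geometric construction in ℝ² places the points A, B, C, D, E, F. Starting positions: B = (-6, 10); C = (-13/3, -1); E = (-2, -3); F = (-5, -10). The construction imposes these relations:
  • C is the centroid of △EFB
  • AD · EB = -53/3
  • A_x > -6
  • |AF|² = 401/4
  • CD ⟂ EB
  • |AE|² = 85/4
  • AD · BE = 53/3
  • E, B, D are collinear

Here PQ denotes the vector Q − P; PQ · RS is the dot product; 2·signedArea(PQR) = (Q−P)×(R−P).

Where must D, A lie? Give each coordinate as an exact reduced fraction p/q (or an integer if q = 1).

A = (-11/2, 0)
D = (-1534/555, -287/555)

1. D_x = -1534/555  [E, B, D are collinear ∩ CD ⟂ EB]
2. D_y = -287/555  [E, B, D are collinear ∩ CD ⟂ EB]
   → D = (-1534/555, -287/555)
3. A_x = -11/2  [line 4·x + -13·y + 22 = 0 ∩ |AF|² = 401/4]
4. A_y = 0  [line 4·x + -13·y + 22 = 0 ∩ |AF|² = 401/4]
   → A = (-11/2, 0)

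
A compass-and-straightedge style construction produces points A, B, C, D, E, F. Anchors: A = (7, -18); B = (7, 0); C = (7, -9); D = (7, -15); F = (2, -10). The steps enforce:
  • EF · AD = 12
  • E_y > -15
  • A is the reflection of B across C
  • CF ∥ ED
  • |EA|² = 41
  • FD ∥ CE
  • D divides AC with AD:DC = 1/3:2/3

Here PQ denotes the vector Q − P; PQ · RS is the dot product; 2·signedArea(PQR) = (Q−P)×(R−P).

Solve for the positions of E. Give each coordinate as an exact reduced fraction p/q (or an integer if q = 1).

1. E_x = 12  [CF ∥ ED ∩ FD ∥ CE]
2. E_y = -14  [CF ∥ ED ∩ FD ∥ CE]
   → E = (12, -14)

E = (12, -14)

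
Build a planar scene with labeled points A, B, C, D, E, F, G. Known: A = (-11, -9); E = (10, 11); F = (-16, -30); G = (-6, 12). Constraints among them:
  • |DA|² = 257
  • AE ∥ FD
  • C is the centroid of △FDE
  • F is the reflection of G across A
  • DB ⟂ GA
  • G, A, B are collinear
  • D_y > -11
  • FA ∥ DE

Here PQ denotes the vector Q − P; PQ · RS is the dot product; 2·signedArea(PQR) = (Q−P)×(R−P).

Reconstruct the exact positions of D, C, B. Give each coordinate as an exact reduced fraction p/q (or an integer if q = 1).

1. D_x = 5  [FA ∥ DE ∩ AE ∥ FD]
2. D_y = -10  [FA ∥ DE ∩ AE ∥ FD]
   → D = (5, -10)
3. C_x = -1/3  [C is the centroid of △FDE]
4. C_y = -29/3  [C is the centroid of △FDE]
   → C = (-1/3, -29/3)
5. B_x = -4831/466  [G, A, B are collinear ∩ DB ⟂ GA]
6. B_y = -2955/466  [G, A, B are collinear ∩ DB ⟂ GA]
   → B = (-4831/466, -2955/466)

B = (-4831/466, -2955/466)
C = (-1/3, -29/3)
D = (5, -10)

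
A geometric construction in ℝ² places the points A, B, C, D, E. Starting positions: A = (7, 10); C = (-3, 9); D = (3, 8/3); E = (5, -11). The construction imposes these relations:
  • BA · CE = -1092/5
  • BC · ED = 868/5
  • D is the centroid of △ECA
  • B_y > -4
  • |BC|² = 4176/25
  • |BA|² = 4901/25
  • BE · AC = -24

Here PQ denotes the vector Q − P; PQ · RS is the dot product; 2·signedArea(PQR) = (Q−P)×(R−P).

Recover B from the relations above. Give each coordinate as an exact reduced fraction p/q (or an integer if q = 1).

B = (9/5, -3)

1. B_x = 9/5  [BA · CE = -1092/5 ∩ BC · ED = 868/5]
2. B_y = -3  [BA · CE = -1092/5 ∩ BC · ED = 868/5]
   → B = (9/5, -3)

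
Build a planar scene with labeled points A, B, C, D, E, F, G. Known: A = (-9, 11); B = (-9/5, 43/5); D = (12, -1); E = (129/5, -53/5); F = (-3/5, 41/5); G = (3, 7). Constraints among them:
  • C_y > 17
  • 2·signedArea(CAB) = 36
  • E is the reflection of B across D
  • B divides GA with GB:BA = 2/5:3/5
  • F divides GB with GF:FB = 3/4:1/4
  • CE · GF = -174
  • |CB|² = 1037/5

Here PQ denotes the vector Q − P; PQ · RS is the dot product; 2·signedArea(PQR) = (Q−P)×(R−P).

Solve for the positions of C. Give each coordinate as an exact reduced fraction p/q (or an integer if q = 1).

C = (-66/5, 87/5)

1. C_x = -66/5  [CE · GF = -174 ∩ 2·signedArea(CAB) = 36]
2. C_y = 87/5  [CE · GF = -174 ∩ 2·signedArea(CAB) = 36]
   → C = (-66/5, 87/5)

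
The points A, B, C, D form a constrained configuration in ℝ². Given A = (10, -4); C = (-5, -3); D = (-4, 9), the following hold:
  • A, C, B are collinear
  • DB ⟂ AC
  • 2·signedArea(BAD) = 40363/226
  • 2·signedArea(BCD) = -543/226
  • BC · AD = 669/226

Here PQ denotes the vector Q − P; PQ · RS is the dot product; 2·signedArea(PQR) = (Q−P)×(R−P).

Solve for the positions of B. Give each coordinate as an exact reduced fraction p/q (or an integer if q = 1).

B = (-1085/226, -681/226)

1. B_x = -1085/226  [A, C, B are collinear ∩ DB ⟂ AC]
2. B_y = -681/226  [A, C, B are collinear ∩ DB ⟂ AC]
   → B = (-1085/226, -681/226)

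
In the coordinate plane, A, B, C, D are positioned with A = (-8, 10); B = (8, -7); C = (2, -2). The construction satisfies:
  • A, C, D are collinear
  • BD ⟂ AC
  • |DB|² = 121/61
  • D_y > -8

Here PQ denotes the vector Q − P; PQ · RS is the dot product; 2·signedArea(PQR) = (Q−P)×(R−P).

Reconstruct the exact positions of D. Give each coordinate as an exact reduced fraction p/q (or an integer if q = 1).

1. D_x = 422/61  [A, C, D are collinear ∩ BD ⟂ AC]
2. D_y = -482/61  [A, C, D are collinear ∩ BD ⟂ AC]
   → D = (422/61, -482/61)

D = (422/61, -482/61)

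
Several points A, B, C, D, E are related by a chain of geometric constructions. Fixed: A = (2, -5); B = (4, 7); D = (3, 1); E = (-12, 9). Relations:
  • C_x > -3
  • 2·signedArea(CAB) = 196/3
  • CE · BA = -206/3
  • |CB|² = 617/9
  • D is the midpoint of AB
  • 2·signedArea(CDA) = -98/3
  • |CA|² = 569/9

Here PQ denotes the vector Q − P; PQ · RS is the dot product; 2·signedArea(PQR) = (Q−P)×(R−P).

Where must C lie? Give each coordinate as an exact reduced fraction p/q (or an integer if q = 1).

C = (-7/3, 5/3)

1. C_x = -7/3  [2·signedArea(CDA) = -98/3 ∩ CE · BA = -206/3]
2. C_y = 5/3  [2·signedArea(CDA) = -98/3 ∩ CE · BA = -206/3]
   → C = (-7/3, 5/3)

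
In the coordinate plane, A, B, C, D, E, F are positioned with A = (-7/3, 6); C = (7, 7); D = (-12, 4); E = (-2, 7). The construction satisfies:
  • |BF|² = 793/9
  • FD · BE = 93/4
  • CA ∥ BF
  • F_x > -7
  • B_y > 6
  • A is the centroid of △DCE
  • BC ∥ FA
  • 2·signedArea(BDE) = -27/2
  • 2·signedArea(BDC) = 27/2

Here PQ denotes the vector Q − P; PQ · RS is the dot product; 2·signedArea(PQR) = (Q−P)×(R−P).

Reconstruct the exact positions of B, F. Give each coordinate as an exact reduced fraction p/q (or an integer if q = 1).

B = (5/2, 7)
F = (-41/6, 6)

1. B_x = 5/2  [2·signedArea(BDE) = -27/2 ∩ 2·signedArea(BDC) = 27/2]
2. B_y = 7  [2·signedArea(BDE) = -27/2 ∩ 2·signedArea(BDC) = 27/2]
   → B = (5/2, 7)
3. F_x = -41/6  [BC ∥ FA ∩ CA ∥ BF]
4. F_y = 6  [BC ∥ FA ∩ CA ∥ BF]
   → F = (-41/6, 6)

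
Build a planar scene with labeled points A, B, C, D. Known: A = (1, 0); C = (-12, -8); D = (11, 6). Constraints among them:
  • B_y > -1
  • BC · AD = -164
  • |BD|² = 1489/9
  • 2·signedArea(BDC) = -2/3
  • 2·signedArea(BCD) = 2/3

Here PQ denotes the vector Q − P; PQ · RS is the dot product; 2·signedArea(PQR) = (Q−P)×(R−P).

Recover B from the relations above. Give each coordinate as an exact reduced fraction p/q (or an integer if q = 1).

B = (0, -2/3)

1. B_x = 0  [2·signedArea(BDC) = -2/3 ∩ BC · AD = -164]
2. B_y = -2/3  [2·signedArea(BDC) = -2/3 ∩ BC · AD = -164]
   → B = (0, -2/3)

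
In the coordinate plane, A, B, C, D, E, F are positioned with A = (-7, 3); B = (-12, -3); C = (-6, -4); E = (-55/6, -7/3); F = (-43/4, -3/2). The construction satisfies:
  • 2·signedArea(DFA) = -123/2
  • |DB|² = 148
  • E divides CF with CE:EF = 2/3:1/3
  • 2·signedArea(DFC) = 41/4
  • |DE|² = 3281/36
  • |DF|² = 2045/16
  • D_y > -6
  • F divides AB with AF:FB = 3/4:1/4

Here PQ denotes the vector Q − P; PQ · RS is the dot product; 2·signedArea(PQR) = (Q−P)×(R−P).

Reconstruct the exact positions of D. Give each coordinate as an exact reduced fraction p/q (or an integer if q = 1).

1. D_x = 0  [2·signedArea(DFA) = -123/2 ∩ 2·signedArea(DFC) = 41/4]
2. D_y = -5  [2·signedArea(DFA) = -123/2 ∩ 2·signedArea(DFC) = 41/4]
   → D = (0, -5)

D = (0, -5)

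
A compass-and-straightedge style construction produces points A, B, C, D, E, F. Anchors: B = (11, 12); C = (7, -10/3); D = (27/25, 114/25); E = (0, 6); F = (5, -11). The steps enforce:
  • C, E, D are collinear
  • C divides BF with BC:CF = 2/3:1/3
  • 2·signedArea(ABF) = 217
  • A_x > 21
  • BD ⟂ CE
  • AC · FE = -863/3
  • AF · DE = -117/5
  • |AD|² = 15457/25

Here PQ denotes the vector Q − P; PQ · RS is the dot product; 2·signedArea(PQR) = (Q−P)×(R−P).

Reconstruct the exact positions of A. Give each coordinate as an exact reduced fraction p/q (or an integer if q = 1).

A = (22, 18)

1. A_x = 22  [AC · FE = -863/3 ∩ 2·signedArea(ABF) = 217]
2. A_y = 18  [AC · FE = -863/3 ∩ 2·signedArea(ABF) = 217]
   → A = (22, 18)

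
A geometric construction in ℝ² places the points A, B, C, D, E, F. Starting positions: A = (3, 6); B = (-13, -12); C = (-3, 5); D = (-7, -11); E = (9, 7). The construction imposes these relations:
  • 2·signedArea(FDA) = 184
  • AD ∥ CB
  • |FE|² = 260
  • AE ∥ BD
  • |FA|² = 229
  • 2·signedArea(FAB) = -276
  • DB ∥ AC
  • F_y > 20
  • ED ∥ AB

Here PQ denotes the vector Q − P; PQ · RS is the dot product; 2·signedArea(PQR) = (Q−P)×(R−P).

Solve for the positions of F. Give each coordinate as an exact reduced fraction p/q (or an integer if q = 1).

F = (1, 21)

1. F_x = 1  [2·signedArea(FDA) = 184 ∩ 2·signedArea(FAB) = -276]
2. F_y = 21  [2·signedArea(FDA) = 184 ∩ 2·signedArea(FAB) = -276]
   → F = (1, 21)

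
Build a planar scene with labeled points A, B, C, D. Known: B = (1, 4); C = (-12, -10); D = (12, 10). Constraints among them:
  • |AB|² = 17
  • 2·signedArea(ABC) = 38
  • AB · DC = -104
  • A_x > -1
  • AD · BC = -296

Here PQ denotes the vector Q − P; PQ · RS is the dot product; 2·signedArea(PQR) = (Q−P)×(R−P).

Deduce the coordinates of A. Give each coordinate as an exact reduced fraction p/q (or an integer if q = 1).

A = (0, 0)

1. A_x = 0  [AB · DC = -104 ∩ 2·signedArea(ABC) = 38]
2. A_y = 0  [AB · DC = -104 ∩ 2·signedArea(ABC) = 38]
   → A = (0, 0)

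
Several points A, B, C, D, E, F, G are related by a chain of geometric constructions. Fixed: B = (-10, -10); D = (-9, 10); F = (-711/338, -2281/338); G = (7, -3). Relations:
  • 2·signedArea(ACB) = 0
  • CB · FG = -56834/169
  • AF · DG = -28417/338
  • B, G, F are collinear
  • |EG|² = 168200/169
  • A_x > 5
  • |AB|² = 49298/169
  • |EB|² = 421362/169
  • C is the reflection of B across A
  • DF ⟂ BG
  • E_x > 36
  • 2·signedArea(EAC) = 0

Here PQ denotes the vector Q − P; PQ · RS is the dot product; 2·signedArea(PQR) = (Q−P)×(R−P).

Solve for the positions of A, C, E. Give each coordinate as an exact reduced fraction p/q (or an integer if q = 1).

1. A_x = 979/169  [line -16·x + 13·y + 23347/169 = 0 ∩ |AB|² = 49298/169]
2. A_y = -591/169  [line -16·x + 13·y + 23347/169 = 0 ∩ |AB|² = 49298/169]
   → A = (979/169, -591/169)
3. C_x = 3648/169  [2·signedArea(ACB) = 0 ∩ C is the reflection of B across A]
4. C_y = 508/169  [2·signedArea(ACB) = 0 ∩ C is the reflection of B across A]
   → C = (3648/169, 508/169)
5. E_x = 6113/169  [line -1099/169·x + 2669/169·y + 15700/169 = 0 ∩ |EG|² = 168200/169]
6. E_y = 1523/169  [line -1099/169·x + 2669/169·y + 15700/169 = 0 ∩ |EG|² = 168200/169]
   → E = (6113/169, 1523/169)

A = (979/169, -591/169)
C = (3648/169, 508/169)
E = (6113/169, 1523/169)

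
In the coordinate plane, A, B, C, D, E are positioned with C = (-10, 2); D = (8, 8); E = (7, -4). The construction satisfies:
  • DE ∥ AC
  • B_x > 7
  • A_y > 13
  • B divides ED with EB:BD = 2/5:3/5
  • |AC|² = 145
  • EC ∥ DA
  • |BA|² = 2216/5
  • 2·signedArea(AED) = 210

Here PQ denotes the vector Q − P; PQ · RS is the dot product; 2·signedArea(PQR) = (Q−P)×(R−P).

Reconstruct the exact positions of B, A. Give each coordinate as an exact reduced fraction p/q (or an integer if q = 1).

A = (-9, 14)
B = (37/5, 4/5)

1. B_x = 37/5  [B divides ED with EB:BD = 2/5:3/5]
2. B_y = 4/5  [B divides ED with EB:BD = 2/5:3/5]
   → B = (37/5, 4/5)
3. A_x = -9  [DE ∥ AC ∩ EC ∥ DA]
4. A_y = 14  [DE ∥ AC ∩ EC ∥ DA]
   → A = (-9, 14)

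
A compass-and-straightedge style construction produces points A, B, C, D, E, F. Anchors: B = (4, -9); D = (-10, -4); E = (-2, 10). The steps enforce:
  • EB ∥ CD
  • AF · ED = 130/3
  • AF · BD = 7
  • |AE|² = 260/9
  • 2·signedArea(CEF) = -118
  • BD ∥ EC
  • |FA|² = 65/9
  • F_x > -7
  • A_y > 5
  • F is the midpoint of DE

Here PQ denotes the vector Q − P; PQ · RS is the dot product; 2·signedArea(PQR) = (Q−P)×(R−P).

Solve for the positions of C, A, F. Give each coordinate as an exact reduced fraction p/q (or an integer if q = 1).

1. C_x = -16  [EB ∥ CD ∩ BD ∥ EC]
2. C_y = 15  [EB ∥ CD ∩ BD ∥ EC]
   → C = (-16, 15)
3. F_x = -6  [F is the midpoint of DE]
4. F_y = 3  [F is the midpoint of DE]
   → F = (-6, 3)
5. A_x = -14/3  [AF · ED = 130/3 ∩ AF · BD = 7]
6. A_y = 16/3  [AF · ED = 130/3 ∩ AF · BD = 7]
   → A = (-14/3, 16/3)

A = (-14/3, 16/3)
C = (-16, 15)
F = (-6, 3)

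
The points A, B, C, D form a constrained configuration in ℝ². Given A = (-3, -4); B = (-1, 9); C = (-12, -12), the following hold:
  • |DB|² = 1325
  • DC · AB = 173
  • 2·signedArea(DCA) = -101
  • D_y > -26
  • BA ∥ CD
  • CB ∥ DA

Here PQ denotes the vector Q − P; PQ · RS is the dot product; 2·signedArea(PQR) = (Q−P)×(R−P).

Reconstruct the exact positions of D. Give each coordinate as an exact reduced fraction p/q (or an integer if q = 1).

1. D_x = -14  [CB ∥ DA ∩ BA ∥ CD]
2. D_y = -25  [CB ∥ DA ∩ BA ∥ CD]
   → D = (-14, -25)

D = (-14, -25)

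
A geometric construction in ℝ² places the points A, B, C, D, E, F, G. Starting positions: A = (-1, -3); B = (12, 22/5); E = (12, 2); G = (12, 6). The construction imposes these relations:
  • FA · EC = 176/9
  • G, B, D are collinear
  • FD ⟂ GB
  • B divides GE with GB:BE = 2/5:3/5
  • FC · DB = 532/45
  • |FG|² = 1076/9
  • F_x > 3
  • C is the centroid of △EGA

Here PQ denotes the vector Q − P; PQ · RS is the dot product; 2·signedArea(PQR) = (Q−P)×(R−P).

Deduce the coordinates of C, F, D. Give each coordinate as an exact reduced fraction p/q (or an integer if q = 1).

C = (23/3, 5/3)
D = (12, -2/3)
F = (10/3, -2/3)

1. C_x = 23/3  [C is the centroid of △EGA]
2. C_y = 5/3  [C is the centroid of △EGA]
   → C = (23/3, 5/3)
3. F_x = 10/3  [line 13/3·x + 1/3·y + -128/9 = 0 ∩ |FG|² = 1076/9]
4. F_y = -2/3  [line 13/3·x + 1/3·y + -128/9 = 0 ∩ |FG|² = 1076/9]
   → F = (10/3, -2/3)
5. D_x = 12  [G, B, D are collinear ∩ FD ⟂ GB]
6. D_y = -2/3  [G, B, D are collinear ∩ FD ⟂ GB]
   → D = (12, -2/3)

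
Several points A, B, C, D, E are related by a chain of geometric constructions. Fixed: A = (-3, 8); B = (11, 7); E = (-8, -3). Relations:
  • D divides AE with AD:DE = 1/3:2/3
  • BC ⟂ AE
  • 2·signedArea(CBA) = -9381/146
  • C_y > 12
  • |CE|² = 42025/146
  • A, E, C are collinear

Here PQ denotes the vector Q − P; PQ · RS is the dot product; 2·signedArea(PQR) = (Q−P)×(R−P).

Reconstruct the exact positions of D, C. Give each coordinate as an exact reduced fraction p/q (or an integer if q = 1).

1. D_x = -14/3  [D divides AE with AD:DE = 1/3:2/3]
2. D_y = 13/3  [D divides AE with AD:DE = 1/3:2/3]
   → D = (-14/3, 13/3)
3. C_x = -143/146  [A, E, C are collinear ∩ BC ⟂ AE]
4. C_y = 1817/146  [A, E, C are collinear ∩ BC ⟂ AE]
   → C = (-143/146, 1817/146)

C = (-143/146, 1817/146)
D = (-14/3, 13/3)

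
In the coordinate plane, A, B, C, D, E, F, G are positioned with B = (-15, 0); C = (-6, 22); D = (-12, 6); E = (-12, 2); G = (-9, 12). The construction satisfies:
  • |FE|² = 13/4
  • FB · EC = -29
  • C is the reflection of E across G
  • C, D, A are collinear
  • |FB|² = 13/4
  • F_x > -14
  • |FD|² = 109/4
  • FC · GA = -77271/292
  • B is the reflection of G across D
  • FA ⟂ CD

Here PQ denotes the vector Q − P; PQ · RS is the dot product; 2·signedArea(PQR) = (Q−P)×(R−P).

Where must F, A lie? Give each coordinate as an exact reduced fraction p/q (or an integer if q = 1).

1. F_x = -27/2  [line -6·x + -20·y + -61 = 0 ∩ |FB|² = 13/4]
2. F_y = 1  [line -6·x + -20·y + -61 = 0 ∩ |FB|² = 13/4]
   → F = (-27/2, 1)
3. A_x = -2019/146  [C, D, A are collinear ∩ FA ⟂ CD]
4. A_y = 82/73  [C, D, A are collinear ∩ FA ⟂ CD]
   → A = (-2019/146, 82/73)

A = (-2019/146, 82/73)
F = (-27/2, 1)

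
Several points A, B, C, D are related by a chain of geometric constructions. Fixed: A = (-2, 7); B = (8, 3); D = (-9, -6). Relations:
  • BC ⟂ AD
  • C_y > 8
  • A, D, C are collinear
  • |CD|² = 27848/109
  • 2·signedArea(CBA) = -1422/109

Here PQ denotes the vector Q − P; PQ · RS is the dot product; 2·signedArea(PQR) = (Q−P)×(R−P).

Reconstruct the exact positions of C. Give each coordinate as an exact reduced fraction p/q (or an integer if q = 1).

1. C_x = -155/109  [A, D, C are collinear ∩ BC ⟂ AD]
2. C_y = 880/109  [A, D, C are collinear ∩ BC ⟂ AD]
   → C = (-155/109, 880/109)

C = (-155/109, 880/109)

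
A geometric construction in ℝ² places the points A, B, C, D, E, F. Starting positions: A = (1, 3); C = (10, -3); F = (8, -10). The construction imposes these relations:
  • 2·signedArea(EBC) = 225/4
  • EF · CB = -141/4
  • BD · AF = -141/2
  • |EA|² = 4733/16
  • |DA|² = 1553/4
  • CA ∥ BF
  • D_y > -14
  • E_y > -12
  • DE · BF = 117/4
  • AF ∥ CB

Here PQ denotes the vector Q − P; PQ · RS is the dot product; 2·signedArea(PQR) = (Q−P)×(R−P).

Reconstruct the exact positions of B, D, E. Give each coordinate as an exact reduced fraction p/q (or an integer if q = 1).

B = (17, -16)
D = (25/2, -13)
E = (41/4, -23/2)

1. B_x = 17  [CA ∥ BF ∩ AF ∥ CB]
2. B_y = -16  [CA ∥ BF ∩ AF ∥ CB]
   → B = (17, -16)
3. D_x = 25/2  [line 7·x + -13·y + -513/2 = 0 ∩ |DA|² = 1553/4]
4. D_y = -13  [line 7·x + -13·y + -513/2 = 0 ∩ |DA|² = 1553/4]
   → D = (25/2, -13)
5. E_x = 41/4  [DE · BF = 117/4 ∩ 2·signedArea(EBC) = 225/4]
6. E_y = -23/2  [DE · BF = 117/4 ∩ 2·signedArea(EBC) = 225/4]
   → E = (41/4, -23/2)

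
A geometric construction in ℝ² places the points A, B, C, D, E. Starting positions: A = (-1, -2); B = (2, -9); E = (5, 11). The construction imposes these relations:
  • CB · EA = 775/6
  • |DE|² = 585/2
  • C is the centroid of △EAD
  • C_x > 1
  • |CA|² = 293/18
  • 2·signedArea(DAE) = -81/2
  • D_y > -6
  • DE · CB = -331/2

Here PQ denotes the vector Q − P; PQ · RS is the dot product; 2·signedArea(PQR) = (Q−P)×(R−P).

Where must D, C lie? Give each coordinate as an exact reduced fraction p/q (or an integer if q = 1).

1. C_x = 3/2  [line 6·x + 13·y + -145/6 = 0 ∩ |CA|² = 293/18]
2. C_y = 7/6  [line 6·x + 13·y + -145/6 = 0 ∩ |CA|² = 293/18]
   → C = (3/2, 7/6)
3. D_x = 1/2  [2·signedArea(DAE) = -81/2 ∩ C is the centroid of △EAD]
4. D_y = -11/2  [2·signedArea(DAE) = -81/2 ∩ C is the centroid of △EAD]
   → D = (1/2, -11/2)

C = (3/2, 7/6)
D = (1/2, -11/2)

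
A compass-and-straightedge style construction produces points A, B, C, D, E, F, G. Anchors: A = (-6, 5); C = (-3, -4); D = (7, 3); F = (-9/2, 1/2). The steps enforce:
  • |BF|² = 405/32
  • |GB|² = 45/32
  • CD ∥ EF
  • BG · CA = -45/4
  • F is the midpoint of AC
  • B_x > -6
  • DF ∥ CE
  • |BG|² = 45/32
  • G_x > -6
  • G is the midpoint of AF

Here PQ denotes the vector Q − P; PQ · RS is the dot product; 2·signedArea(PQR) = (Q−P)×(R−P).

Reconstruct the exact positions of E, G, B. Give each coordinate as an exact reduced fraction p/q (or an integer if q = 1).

B = (-45/8, 31/8)
E = (-29/2, -13/2)
G = (-21/4, 11/4)

1. E_x = -29/2  [CD ∥ EF ∩ DF ∥ CE]
2. E_y = -13/2  [CD ∥ EF ∩ DF ∥ CE]
   → E = (-29/2, -13/2)
3. G_x = -21/4  [G is the midpoint of AF]
4. G_y = 11/4  [G is the midpoint of AF]
   → G = (-21/4, 11/4)
5. B_x = -45/8  [line 3·x + -9·y + 207/4 = 0 ∩ |BG|² = 45/32]
6. B_y = 31/8  [line 3·x + -9·y + 207/4 = 0 ∩ |BG|² = 45/32]
   → B = (-45/8, 31/8)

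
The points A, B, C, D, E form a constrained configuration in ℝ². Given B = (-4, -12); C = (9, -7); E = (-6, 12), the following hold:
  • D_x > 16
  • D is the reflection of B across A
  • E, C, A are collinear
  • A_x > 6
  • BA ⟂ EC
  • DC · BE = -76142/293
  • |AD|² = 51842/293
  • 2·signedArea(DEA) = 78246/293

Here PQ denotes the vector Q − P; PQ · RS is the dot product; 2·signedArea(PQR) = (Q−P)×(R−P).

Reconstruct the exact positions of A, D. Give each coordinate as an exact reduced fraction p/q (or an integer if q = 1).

A = (1887/293, -1101/293)
D = (4946/293, 1314/293)

1. A_x = 1887/293  [E, C, A are collinear ∩ BA ⟂ EC]
2. A_y = -1101/293  [E, C, A are collinear ∩ BA ⟂ EC]
   → A = (1887/293, -1101/293)
3. D_x = 4946/293  [D is the reflection of B across A]
4. D_y = 1314/293  [D is the reflection of B across A]
   → D = (4946/293, 1314/293)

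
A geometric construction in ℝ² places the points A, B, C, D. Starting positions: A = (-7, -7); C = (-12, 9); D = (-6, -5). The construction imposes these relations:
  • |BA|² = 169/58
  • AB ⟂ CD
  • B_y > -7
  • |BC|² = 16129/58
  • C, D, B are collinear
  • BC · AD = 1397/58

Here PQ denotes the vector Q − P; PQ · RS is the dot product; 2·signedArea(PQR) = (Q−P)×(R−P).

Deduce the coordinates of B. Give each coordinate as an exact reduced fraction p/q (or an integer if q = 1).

1. B_x = -315/58  [C, D, B are collinear ∩ AB ⟂ CD]
2. B_y = -367/58  [C, D, B are collinear ∩ AB ⟂ CD]
   → B = (-315/58, -367/58)

B = (-315/58, -367/58)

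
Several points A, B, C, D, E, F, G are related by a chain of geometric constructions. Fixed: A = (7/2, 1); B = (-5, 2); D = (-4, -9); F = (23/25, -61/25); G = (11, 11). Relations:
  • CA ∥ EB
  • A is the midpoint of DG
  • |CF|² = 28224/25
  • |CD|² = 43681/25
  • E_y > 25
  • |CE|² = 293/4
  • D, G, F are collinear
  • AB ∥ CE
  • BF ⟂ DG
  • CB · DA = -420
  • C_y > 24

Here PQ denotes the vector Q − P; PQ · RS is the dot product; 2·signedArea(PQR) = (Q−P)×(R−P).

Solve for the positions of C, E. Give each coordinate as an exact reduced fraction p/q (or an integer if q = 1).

1. C_x = 527/25  [line -15/2·x + -10·y + 805/2 = 0 ∩ |CD|² = 43681/25]
2. C_y = 611/25  [line -15/2·x + -10·y + 805/2 = 0 ∩ |CD|² = 43681/25]
   → C = (527/25, 611/25)
3. E_x = 629/50  [CA ∥ EB ∩ AB ∥ CE]
4. E_y = 636/25  [CA ∥ EB ∩ AB ∥ CE]
   → E = (629/50, 636/25)

C = (527/25, 611/25)
E = (629/50, 636/25)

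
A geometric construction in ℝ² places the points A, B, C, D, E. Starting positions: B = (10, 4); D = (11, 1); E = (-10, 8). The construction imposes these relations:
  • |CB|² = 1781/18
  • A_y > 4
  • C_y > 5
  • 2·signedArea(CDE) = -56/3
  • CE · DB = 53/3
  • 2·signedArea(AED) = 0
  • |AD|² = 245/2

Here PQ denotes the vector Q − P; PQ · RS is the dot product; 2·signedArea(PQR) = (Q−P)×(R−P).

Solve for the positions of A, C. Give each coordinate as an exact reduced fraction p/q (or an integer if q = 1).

A = (1/2, 9/2)
C = (1/6, 11/2)

1. A_x = 1/2  [line 7·x + 21·y + -98 = 0 ∩ |AD|² = 245/2]
2. A_y = 9/2  [line 7·x + 21·y + -98 = 0 ∩ |AD|² = 245/2]
   → A = (1/2, 9/2)
3. C_x = 1/6  [2·signedArea(CDE) = -56/3 ∩ CE · DB = 53/3]
4. C_y = 11/2  [2·signedArea(CDE) = -56/3 ∩ CE · DB = 53/3]
   → C = (1/6, 11/2)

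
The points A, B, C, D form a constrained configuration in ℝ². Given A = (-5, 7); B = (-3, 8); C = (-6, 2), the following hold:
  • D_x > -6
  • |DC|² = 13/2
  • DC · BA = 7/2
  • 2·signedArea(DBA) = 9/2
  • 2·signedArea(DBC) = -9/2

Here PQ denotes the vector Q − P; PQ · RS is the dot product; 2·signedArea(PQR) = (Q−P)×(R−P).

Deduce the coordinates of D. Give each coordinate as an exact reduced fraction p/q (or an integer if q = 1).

D = (-11/2, 9/2)

1. D_x = -11/2  [2·signedArea(DBA) = 9/2 ∩ 2·signedArea(DBC) = -9/2]
2. D_y = 9/2  [2·signedArea(DBA) = 9/2 ∩ 2·signedArea(DBC) = -9/2]
   → D = (-11/2, 9/2)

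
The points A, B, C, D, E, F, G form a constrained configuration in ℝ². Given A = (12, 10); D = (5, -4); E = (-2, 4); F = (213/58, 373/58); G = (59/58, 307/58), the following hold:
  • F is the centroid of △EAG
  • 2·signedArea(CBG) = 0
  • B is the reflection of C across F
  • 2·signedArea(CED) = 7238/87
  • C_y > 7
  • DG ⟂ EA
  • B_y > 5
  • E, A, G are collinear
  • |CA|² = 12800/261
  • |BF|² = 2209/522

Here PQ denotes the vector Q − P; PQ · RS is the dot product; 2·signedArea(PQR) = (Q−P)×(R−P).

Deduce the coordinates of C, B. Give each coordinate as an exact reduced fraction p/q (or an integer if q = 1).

1. C_x = 484/87  [line 8·x + 7·y + -8282/87 = 0 ∩ |CA|² = 12800/261]
2. C_y = 210/29  [line 8·x + 7·y + -8282/87 = 0 ∩ |CA|² = 12800/261]
   → C = (484/87, 210/29)
3. B_x = 155/87  [2·signedArea(CBG) = 0 ∩ B is the reflection of C across F]
4. B_y = 163/29  [2·signedArea(CBG) = 0 ∩ B is the reflection of C across F]
   → B = (155/87, 163/29)

B = (155/87, 163/29)
C = (484/87, 210/29)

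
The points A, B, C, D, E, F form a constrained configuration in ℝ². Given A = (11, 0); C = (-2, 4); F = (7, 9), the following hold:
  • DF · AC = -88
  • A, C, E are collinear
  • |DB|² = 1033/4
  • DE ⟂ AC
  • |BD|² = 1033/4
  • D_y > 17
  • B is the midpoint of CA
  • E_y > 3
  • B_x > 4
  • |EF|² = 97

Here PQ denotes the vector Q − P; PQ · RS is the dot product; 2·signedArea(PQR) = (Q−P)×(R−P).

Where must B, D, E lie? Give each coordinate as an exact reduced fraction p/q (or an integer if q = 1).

1. B_x = 9/2  [B is the midpoint of CA]
2. B_y = 2  [B is the midpoint of CA]
   → B = (9/2, 2)
3. D_x = 3  [line 13·x + -4·y + 33 = 0 ∩ |DB|² = 1033/4]
4. D_y = 18  [line 13·x + -4·y + 33 = 0 ∩ |DB|² = 1033/4]
   → D = (3, 18)
5. E_x = -253/185  [A, C, E are collinear ∩ DE ⟂ AC]
6. E_y = 704/185  [A, C, E are collinear ∩ DE ⟂ AC]
   → E = (-253/185, 704/185)

B = (9/2, 2)
D = (3, 18)
E = (-253/185, 704/185)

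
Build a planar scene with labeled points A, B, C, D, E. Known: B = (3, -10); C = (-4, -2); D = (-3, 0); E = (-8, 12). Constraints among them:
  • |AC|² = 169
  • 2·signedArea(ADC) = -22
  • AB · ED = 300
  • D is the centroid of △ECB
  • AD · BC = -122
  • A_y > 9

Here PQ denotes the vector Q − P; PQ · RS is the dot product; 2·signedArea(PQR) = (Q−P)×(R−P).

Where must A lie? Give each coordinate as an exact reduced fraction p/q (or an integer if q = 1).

1. A_x = -9  [2·signedArea(ADC) = -22 ∩ AB · ED = 300]
2. A_y = 10  [2·signedArea(ADC) = -22 ∩ AB · ED = 300]
   → A = (-9, 10)

A = (-9, 10)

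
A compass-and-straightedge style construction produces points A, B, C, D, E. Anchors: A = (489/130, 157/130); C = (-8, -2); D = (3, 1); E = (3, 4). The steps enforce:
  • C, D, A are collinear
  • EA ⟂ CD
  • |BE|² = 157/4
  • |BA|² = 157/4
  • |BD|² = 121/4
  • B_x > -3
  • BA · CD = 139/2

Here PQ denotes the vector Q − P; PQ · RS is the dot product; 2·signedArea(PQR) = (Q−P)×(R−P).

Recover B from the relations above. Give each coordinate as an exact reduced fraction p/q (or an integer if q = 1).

1. B_x = -5/2  [line -11·x + -3·y + -49/2 = 0 ∩ |BE|² = 157/4]
2. B_y = 1  [line -11·x + -3·y + -49/2 = 0 ∩ |BE|² = 157/4]
   → B = (-5/2, 1)

B = (-5/2, 1)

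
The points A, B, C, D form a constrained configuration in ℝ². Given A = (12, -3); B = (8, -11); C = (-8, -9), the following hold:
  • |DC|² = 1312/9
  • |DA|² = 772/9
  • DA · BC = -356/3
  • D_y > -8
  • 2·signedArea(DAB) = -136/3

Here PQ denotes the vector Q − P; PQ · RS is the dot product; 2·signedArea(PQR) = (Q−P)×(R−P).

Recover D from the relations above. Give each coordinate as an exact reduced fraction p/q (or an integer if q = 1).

D = (4, -23/3)

1. D_x = 4  [2·signedArea(DAB) = -136/3 ∩ DA · BC = -356/3]
2. D_y = -23/3  [2·signedArea(DAB) = -136/3 ∩ DA · BC = -356/3]
   → D = (4, -23/3)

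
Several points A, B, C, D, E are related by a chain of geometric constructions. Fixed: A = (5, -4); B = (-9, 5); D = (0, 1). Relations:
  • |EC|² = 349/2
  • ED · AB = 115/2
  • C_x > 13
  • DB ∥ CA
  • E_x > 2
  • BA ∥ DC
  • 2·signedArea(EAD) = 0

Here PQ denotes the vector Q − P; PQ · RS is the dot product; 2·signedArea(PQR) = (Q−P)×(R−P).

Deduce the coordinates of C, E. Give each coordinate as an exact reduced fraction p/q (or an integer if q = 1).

1. C_x = 14  [DB ∥ CA ∩ BA ∥ DC]
2. C_y = -8  [DB ∥ CA ∩ BA ∥ DC]
   → C = (14, -8)
3. E_x = 5/2  [2·signedArea(EAD) = 0 ∩ ED · AB = 115/2]
4. E_y = -3/2  [2·signedArea(EAD) = 0 ∩ ED · AB = 115/2]
   → E = (5/2, -3/2)

C = (14, -8)
E = (5/2, -3/2)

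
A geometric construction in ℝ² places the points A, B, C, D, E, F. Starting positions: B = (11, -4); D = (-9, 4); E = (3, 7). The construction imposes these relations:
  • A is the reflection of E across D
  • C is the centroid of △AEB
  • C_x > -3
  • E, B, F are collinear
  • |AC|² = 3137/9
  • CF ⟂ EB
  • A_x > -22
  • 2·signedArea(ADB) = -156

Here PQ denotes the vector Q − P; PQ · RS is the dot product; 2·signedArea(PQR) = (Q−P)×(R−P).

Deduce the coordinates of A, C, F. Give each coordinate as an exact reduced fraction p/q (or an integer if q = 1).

1. A_x = -21  [A is the reflection of E across D]
2. A_y = 1  [A is the reflection of E across D]
   → A = (-21, 1)
3. C_x = -7/3  [C is the centroid of △AEB]
4. C_y = 4/3  [C is the centroid of △AEB]
   → C = (-7/3, 4/3)
5. F_x = 2137/555  [E, B, F are collinear ∩ CF ⟂ EB]
6. F_y = 3236/555  [E, B, F are collinear ∩ CF ⟂ EB]
   → F = (2137/555, 3236/555)

A = (-21, 1)
C = (-7/3, 4/3)
F = (2137/555, 3236/555)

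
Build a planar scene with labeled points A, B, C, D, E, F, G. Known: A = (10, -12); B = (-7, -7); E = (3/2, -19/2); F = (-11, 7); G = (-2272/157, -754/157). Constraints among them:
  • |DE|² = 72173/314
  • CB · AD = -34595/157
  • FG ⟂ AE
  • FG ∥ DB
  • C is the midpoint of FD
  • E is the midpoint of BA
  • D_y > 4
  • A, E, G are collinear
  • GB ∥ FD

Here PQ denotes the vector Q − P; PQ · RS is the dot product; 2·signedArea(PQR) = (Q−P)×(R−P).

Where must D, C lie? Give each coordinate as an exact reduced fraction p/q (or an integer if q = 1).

C = (-2281/314, 1853/314)
D = (-554/157, 754/157)

1. D_x = -554/157  [FG ∥ DB ∩ GB ∥ FD]
2. D_y = 754/157  [FG ∥ DB ∩ GB ∥ FD]
   → D = (-554/157, 754/157)
3. C_x = -2281/314  [C is the midpoint of FD]
4. C_y = 1853/314  [C is the midpoint of FD]
   → C = (-2281/314, 1853/314)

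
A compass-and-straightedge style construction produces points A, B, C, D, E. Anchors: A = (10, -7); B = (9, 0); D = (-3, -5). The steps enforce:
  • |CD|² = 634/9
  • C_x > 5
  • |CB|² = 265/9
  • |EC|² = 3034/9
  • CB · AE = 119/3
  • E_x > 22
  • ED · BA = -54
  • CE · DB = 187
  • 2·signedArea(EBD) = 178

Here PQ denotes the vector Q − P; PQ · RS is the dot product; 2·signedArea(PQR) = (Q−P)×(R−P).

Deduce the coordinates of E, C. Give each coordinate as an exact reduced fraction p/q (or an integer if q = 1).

1. E_x = 23  [2·signedArea(EBD) = 178 ∩ ED · BA = -54]
2. E_y = -9  [2·signedArea(EBD) = 178 ∩ ED · BA = -54]
   → E = (23, -9)
3. C_x = 16/3  [CE · DB = 187 ∩ CB · AE = 119/3]
4. C_y = -4  [CE · DB = 187 ∩ CB · AE = 119/3]
   → C = (16/3, -4)

C = (16/3, -4)
E = (23, -9)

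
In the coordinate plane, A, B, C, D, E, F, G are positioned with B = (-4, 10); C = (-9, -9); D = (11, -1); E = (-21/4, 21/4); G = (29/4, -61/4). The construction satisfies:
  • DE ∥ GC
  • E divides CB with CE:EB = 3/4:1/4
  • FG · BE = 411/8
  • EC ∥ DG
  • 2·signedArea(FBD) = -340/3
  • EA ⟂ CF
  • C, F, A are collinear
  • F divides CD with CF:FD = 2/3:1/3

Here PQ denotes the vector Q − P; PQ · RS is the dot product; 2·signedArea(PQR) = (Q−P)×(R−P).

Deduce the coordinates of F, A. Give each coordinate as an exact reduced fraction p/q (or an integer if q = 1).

1. F_x = 13/3  [F divides CD with CF:FD = 2/3:1/3]
2. F_y = -11/3  [F divides CD with CF:FD = 2/3:1/3]
   → F = (13/3, -11/3)
3. A_x = -99/116  [C, F, A are collinear ∩ EA ⟂ CF]
4. A_y = -333/58  [C, F, A are collinear ∩ EA ⟂ CF]
   → A = (-99/116, -333/58)

A = (-99/116, -333/58)
F = (13/3, -11/3)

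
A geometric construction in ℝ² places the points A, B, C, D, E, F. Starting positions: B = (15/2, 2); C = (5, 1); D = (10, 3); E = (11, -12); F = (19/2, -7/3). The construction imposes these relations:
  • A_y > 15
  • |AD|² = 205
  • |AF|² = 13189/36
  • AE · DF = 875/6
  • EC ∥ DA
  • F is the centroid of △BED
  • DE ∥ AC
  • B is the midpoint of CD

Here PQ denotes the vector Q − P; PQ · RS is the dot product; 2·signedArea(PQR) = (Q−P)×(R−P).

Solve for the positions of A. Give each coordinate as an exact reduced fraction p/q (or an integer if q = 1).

1. A_x = 4  [DE ∥ AC ∩ EC ∥ DA]
2. A_y = 16  [DE ∥ AC ∩ EC ∥ DA]
   → A = (4, 16)

A = (4, 16)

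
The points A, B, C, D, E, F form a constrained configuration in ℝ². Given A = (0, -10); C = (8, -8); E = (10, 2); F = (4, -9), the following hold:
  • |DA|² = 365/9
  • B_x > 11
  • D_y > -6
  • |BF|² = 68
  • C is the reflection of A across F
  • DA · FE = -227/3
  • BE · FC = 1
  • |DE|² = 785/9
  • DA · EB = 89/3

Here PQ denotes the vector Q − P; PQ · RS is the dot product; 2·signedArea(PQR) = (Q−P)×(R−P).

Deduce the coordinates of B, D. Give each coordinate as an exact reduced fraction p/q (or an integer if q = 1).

B = (12, -7)
D = (14/3, -17/3)

1. B_x = 12  [line -4·x + -1·y + 41 = 0 ∩ |BF|² = 68]
2. B_y = -7  [line -4·x + -1·y + 41 = 0 ∩ |BF|² = 68]
   → B = (12, -7)
3. D_x = 14/3  [DA · FE = -227/3 ∩ DA · EB = 89/3]
4. D_y = -17/3  [DA · FE = -227/3 ∩ DA · EB = 89/3]
   → D = (14/3, -17/3)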